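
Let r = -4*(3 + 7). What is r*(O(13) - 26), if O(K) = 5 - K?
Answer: 1360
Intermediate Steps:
r = -40 (r = -4*10 = -40)
r*(O(13) - 26) = -40*((5 - 1*13) - 26) = -40*((5 - 13) - 26) = -40*(-8 - 26) = -40*(-34) = 1360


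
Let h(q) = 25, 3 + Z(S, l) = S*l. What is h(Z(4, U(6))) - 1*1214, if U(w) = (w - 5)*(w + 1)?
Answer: -1189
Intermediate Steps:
U(w) = (1 + w)*(-5 + w) (U(w) = (-5 + w)*(1 + w) = (1 + w)*(-5 + w))
Z(S, l) = -3 + S*l
h(Z(4, U(6))) - 1*1214 = 25 - 1*1214 = 25 - 1214 = -1189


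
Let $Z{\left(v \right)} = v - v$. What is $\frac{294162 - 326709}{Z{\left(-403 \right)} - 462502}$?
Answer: $\frac{32547}{462502} \approx 0.070372$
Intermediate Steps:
$Z{\left(v \right)} = 0$
$\frac{294162 - 326709}{Z{\left(-403 \right)} - 462502} = \frac{294162 - 326709}{0 - 462502} = - \frac{32547}{-462502} = \left(-32547\right) \left(- \frac{1}{462502}\right) = \frac{32547}{462502}$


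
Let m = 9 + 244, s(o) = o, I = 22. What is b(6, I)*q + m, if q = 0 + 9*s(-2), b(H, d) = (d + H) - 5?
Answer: -161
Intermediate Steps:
b(H, d) = -5 + H + d (b(H, d) = (H + d) - 5 = -5 + H + d)
m = 253
q = -18 (q = 0 + 9*(-2) = 0 - 18 = -18)
b(6, I)*q + m = (-5 + 6 + 22)*(-18) + 253 = 23*(-18) + 253 = -414 + 253 = -161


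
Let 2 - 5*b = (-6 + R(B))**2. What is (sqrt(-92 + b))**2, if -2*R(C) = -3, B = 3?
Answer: -1913/20 ≈ -95.650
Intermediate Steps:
R(C) = 3/2 (R(C) = -1/2*(-3) = 3/2)
b = -73/20 (b = 2/5 - (-6 + 3/2)**2/5 = 2/5 - (-9/2)**2/5 = 2/5 - 1/5*81/4 = 2/5 - 81/20 = -73/20 ≈ -3.6500)
(sqrt(-92 + b))**2 = (sqrt(-92 - 73/20))**2 = (sqrt(-1913/20))**2 = (I*sqrt(9565)/10)**2 = -1913/20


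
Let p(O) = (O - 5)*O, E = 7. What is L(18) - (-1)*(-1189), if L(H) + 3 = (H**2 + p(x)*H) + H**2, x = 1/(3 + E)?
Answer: -27641/50 ≈ -552.82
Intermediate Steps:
x = 1/10 (x = 1/(3 + 7) = 1/10 ≈ 0.10000)
p(O) = O*(-5 + O) (p(O) = (-5 + O)*O = O*(-5 + O))
L(H) = -3 + 2*H**2 - 49*H/100 (L(H) = -3 + ((H**2 + ((-5 + 1/10)/10)*H) + H**2) = -3 + ((H**2 + ((1/10)*(-49/10))*H) + H**2) = -3 + ((H**2 - 49*H/100) + H**2) = -3 + (2*H**2 - 49*H/100) = -3 + 2*H**2 - 49*H/100)
L(18) - (-1)*(-1189) = (-3 + 2*18**2 - 49/100*18) - (-1)*(-1189) = (-3 + 2*324 - 441/50) - 1*1189 = (-3 + 648 - 441/50) - 1189 = 31809/50 - 1189 = -27641/50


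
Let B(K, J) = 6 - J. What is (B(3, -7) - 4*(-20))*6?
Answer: 558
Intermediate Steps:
(B(3, -7) - 4*(-20))*6 = ((6 - 1*(-7)) - 4*(-20))*6 = ((6 + 7) + 80)*6 = (13 + 80)*6 = 93*6 = 558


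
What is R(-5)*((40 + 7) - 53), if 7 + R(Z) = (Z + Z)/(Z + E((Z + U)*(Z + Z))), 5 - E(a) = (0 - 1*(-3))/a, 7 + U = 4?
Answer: -1558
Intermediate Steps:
U = -3 (U = -7 + 4 = -3)
E(a) = 5 - 3/a (E(a) = 5 - (0 - 1*(-3))/a = 5 - (0 + 3)/a = 5 - 3/a)
R(Z) = -7 + 2*Z/(5 + Z - 3/(2*Z*(-3 + Z))) (R(Z) = -7 + (Z + Z)/(Z + (5 - 3*1/((Z - 3)*(Z + Z)))) = -7 + (2*Z)/(Z + (5 - 3*1/(2*Z*(-3 + Z)))) = -7 + (2*Z)/(Z + (5 - 3/(2*Z*(-3 + Z)))) = -7 + (2*Z)/(5 + Z - 3/(2*Z*(-3 + Z))) = -7 + 2*Z/(5 + Z - 3/(2*Z*(-3 + Z))))
R(-5)*((40 + 7) - 53) = ((21 - 40*(-5)**2 - 10*(-5)**3 + 210*(-5))/(-3 - 30*(-5) + 2*(-5)**3 + 4*(-5)**2))*((40 + 7) - 53) = ((21 - 40*25 - 10*(-125) - 1050)/(-3 + 150 + 2*(-125) + 4*25))*(47 - 53) = ((21 - 1000 + 1250 - 1050)/(-3 + 150 - 250 + 100))*(-6) = (-779/(-3))*(-6) = -1/3*(-779)*(-6) = (779/3)*(-6) = -1558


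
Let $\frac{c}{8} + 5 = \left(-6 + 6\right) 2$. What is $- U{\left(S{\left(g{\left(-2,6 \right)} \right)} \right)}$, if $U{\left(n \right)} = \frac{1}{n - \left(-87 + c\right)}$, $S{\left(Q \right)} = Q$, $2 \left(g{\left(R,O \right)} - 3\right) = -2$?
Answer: $- \frac{1}{129} \approx -0.0077519$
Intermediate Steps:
$c = -40$ ($c = -40 + 8 \left(-6 + 6\right) 2 = -40 + 8 \cdot 0 \cdot 2 = -40 + 8 \cdot 0 = -40 + 0 = -40$)
$g{\left(R,O \right)} = 2$ ($g{\left(R,O \right)} = 3 + \frac{1}{2} \left(-2\right) = 3 - 1 = 2$)
$U{\left(n \right)} = \frac{1}{127 + n}$ ($U{\left(n \right)} = \frac{1}{n + \left(87 - -40\right)} = \frac{1}{n + \left(87 + 40\right)} = \frac{1}{n + 127} = \frac{1}{127 + n}$)
$- U{\left(S{\left(g{\left(-2,6 \right)} \right)} \right)} = - \frac{1}{127 + 2} = - \frac{1}{129}$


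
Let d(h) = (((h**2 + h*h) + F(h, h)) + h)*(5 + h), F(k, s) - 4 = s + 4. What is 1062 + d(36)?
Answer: 110614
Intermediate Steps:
F(k, s) = 8 + s (F(k, s) = 4 + (s + 4) = 4 + (4 + s) = 8 + s)
d(h) = (5 + h)*(8 + 2*h + 2*h**2) (d(h) = (((h**2 + h*h) + (8 + h)) + h)*(5 + h) = (((h**2 + h**2) + (8 + h)) + h)*(5 + h) = ((2*h**2 + (8 + h)) + h)*(5 + h) = ((8 + h + 2*h**2) + h)*(5 + h) = (8 + 2*h + 2*h**2)*(5 + h) = (5 + h)*(8 + 2*h + 2*h**2))
1062 + d(36) = 1062 + (40 + 2*36**3 + 12*36**2 + 18*36) = 1062 + (40 + 2*46656 + 12*1296 + 648) = 1062 + (40 + 93312 + 15552 + 648) = 1062 + 109552 = 110614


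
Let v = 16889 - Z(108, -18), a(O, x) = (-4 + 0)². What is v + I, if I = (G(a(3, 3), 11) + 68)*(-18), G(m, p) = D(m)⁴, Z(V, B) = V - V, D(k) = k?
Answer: -1163983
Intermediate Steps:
Z(V, B) = 0
a(O, x) = 16 (a(O, x) = (-4)² = 16)
G(m, p) = m⁴
I = -1180872 (I = (16⁴ + 68)*(-18) = (65536 + 68)*(-18) = 65604*(-18) = -1180872)
v = 16889 (v = 16889 - 1*0 = 16889 + 0 = 16889)
v + I = 16889 - 1180872 = -1163983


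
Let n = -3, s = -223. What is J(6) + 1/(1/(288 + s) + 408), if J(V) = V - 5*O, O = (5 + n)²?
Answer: -371229/26521 ≈ -13.998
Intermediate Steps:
O = 4 (O = (5 - 3)² = 2² = 4)
J(V) = -20 + V (J(V) = V - 5*4 = V - 20 = -20 + V)
J(6) + 1/(1/(288 + s) + 408) = (-20 + 6) + 1/(1/(288 - 223) + 408) = -14 + 1/(1/65 + 408) = -14 + 1/(26521/65) = -14 + 65/26521 = -371229/26521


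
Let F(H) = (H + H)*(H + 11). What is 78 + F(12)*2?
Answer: 1182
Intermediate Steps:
F(H) = 2*H*(11 + H) (F(H) = (2*H)*(11 + H) = 2*H*(11 + H))
78 + F(12)*2 = 78 + (2*12*(11 + 12))*2 = 78 + (2*12*23)*2 = 78 + 552*2 = 78 + 1104 = 1182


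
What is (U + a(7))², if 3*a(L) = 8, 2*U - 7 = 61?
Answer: 12100/9 ≈ 1344.4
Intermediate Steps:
U = 34 (U = 7/2 + (½)*61 = 7/2 + 61/2 = 34)
a(L) = 8/3 (a(L) = (⅓)*8 = 8/3)
(U + a(7))² = (34 + 8/3)² = (110/3)² = 12100/9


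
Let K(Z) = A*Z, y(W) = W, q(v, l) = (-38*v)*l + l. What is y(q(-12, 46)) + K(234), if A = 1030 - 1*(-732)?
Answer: 433330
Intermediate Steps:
A = 1762 (A = 1030 + 732 = 1762)
q(v, l) = l - 38*l*v (q(v, l) = -38*l*v + l = l - 38*l*v)
K(Z) = 1762*Z
y(q(-12, 46)) + K(234) = 46*(1 - 38*(-12)) + 1762*234 = 46*(1 + 456) + 412308 = 46*457 + 412308 = 21022 + 412308 = 433330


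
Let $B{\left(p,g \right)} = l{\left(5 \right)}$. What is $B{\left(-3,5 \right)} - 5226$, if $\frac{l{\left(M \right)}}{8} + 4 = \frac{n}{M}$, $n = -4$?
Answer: $- \frac{26322}{5} \approx -5264.4$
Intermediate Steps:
$l{\left(M \right)} = -32 - \frac{32}{M}$ ($l{\left(M \right)} = -32 + 8 \left(- \frac{4}{M}\right) = -32 - \frac{32}{M}$)
$B{\left(p,g \right)} = - \frac{192}{5}$ ($B{\left(p,g \right)} = -32 - \frac{32}{5} = - \frac{192}{5}$)
$B{\left(-3,5 \right)} - 5226 = - \frac{192}{5} - 5226 = - \frac{26322}{5}$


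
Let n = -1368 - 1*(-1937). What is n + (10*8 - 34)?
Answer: 615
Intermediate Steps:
n = 569 (n = -1368 + 1937 = 569)
n + (10*8 - 34) = 569 + (10*8 - 34) = 569 + (80 - 34) = 569 + 46 = 615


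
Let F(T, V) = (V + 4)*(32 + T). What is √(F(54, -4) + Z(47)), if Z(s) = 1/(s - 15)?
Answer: √2/8 ≈ 0.17678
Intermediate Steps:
F(T, V) = (4 + V)*(32 + T)
Z(s) = 1/(-15 + s)
√(F(54, -4) + Z(47)) = √((128 + 4*54 + 32*(-4) + 54*(-4)) + 1/(-15 + 47)) = √((128 + 216 - 128 - 216) + 1/32) = √(0 + 1/32) = √(1/32) = √2/8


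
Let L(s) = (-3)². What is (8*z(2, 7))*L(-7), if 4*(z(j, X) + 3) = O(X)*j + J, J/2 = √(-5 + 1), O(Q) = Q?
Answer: 36 + 72*I ≈ 36.0 + 72.0*I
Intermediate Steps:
J = 4*I (J = 2*√(-5 + 1) = 2*√(-4) = 2*(2*I) = 4*I ≈ 4.0*I)
L(s) = 9
z(j, X) = -3 + I + X*j/4 (z(j, X) = -3 + (X*j + 4*I)/4 = -3 + (4*I + X*j)/4 = -3 + (I + X*j/4) = -3 + I + X*j/4)
(8*z(2, 7))*L(-7) = (8*(-3 + I + (¼)*7*2))*9 = (8*(-3 + I + 7/2))*9 = (8*(½ + I))*9 = (4 + 8*I)*9 = 36 + 72*I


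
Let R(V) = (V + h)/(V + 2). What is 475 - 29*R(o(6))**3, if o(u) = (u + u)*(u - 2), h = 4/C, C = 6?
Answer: 189109132/421875 ≈ 448.26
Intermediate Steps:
h = 2/3 (h = 4/6 = 4*(1/6) = 2/3 ≈ 0.66667)
o(u) = 2*u*(-2 + u) (o(u) = (2*u)*(-2 + u) = 2*u*(-2 + u))
R(V) = (2/3 + V)/(2 + V) (R(V) = (V + 2/3)/(V + 2) = (2/3 + V)/(2 + V))
475 - 29*R(o(6))**3 = 475 - 29*(2/3 + 2*6*(-2 + 6))**3/(2 + 2*6*(-2 + 6))**3 = 475 - 29*(2/3 + 2*6*4)**3/(2 + 2*6*4)**3 = 475 - 29*(2/3 + 48)**3/(2 + 48)**3 = 475 - 29*((146/3)/50)**3 = 475 - 29*((1/50)*(146/3))**3 = 475 - 29*(73/75)**3 = 475 - 29*389017/421875 = 475 - 11281493/421875 = 189109132/421875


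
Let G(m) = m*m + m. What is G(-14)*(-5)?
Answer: -910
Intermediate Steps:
G(m) = m + m**2 (G(m) = m**2 + m = m + m**2)
G(-14)*(-5) = -14*(1 - 14)*(-5) = -14*(-13)*(-5) = 182*(-5) = -910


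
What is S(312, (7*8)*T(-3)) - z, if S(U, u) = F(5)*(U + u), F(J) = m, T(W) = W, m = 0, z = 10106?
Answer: -10106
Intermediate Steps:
F(J) = 0
S(U, u) = 0 (S(U, u) = 0*(U + u) = 0)
S(312, (7*8)*T(-3)) - z = 0 - 1*10106 = 0 - 10106 = -10106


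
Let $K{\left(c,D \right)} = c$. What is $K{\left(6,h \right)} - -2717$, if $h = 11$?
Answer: $2723$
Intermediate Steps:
$K{\left(6,h \right)} - -2717 = 6 - -2717 = 6 + 2717 = 2723$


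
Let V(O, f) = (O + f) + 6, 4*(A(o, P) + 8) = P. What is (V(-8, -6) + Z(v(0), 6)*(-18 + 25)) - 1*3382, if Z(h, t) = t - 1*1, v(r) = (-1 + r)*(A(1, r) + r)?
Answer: -3355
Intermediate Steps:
A(o, P) = -8 + P/4
V(O, f) = 6 + O + f
v(r) = (-1 + r)*(-8 + 5*r/4) (v(r) = (-1 + r)*((-8 + r/4) + r) = (-1 + r)*(-8 + 5*r/4))
Z(h, t) = -1 + t (Z(h, t) = t - 1 = -1 + t)
(V(-8, -6) + Z(v(0), 6)*(-18 + 25)) - 1*3382 = ((6 - 8 - 6) + (-1 + 6)*(-18 + 25)) - 1*3382 = (-8 + 5*7) - 3382 = (-8 + 35) - 3382 = 27 - 3382 = -3355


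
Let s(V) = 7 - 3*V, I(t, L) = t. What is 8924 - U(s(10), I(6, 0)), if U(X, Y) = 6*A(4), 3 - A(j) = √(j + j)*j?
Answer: 8906 + 48*√2 ≈ 8973.9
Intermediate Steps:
s(V) = 7 - 3*V
A(j) = 3 - √2*j^(3/2) (A(j) = 3 - √(j + j)*j = 3 - √(2*j)*j = 3 - √2*√j*j = 3 - √2*j^(3/2))
U(X, Y) = 18 - 48*√2 (U(X, Y) = 6*(3 - √2*4^(3/2)) = 6*(3 - 1*√2*8) = 6*(3 - 8*√2) = 18 - 48*√2)
8924 - U(s(10), I(6, 0)) = 8924 - (18 - 48*√2) = 8924 + (-18 + 48*√2) = 8906 + 48*√2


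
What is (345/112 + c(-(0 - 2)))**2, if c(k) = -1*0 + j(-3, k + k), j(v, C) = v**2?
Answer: 1830609/12544 ≈ 145.94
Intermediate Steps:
c(k) = 9 (c(k) = -1*0 + (-3)**2 = 0 + 9 = 9)
(345/112 + c(-(0 - 2)))**2 = (345/112 + 9)**2 = (1353/112)**2 = 1830609/12544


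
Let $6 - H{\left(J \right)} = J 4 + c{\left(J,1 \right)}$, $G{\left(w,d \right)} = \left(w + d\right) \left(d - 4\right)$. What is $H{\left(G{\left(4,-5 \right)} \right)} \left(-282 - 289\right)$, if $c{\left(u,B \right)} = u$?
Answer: $22269$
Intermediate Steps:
$G{\left(w,d \right)} = \left(-4 + d\right) \left(d + w\right)$ ($G{\left(w,d \right)} = \left(d + w\right) \left(-4 + d\right) = \left(-4 + d\right) \left(d + w\right)$)
$H{\left(J \right)} = 6 - 5 J$ ($H{\left(J \right)} = 6 - \left(J 4 + J\right) = 6 - \left(4 J + J\right) = 6 - 5 J$)
$H{\left(G{\left(4,-5 \right)} \right)} \left(-282 - 289\right) = \left(6 - 5 \left(\left(-5\right)^{2} - -20 - 16 - 20\right)\right) \left(-282 - 289\right) = \left(6 - 5 \left(25 + 20 - 16 - 20\right)\right) \left(-571\right) = \left(6 - 45\right) \left(-571\right) = \left(-39\right) \left(-571\right) = 22269$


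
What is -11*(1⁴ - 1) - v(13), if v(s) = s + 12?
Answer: -25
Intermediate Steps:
v(s) = 12 + s
-11*(1⁴ - 1) - v(13) = -11*(1⁴ - 1) - (12 + 13) = -11*(1 - 1) - 1*25 = -11*0 - 25 = 0 - 25 = -25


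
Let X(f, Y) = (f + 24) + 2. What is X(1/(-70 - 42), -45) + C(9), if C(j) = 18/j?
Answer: 3135/112 ≈ 27.991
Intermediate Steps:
X(f, Y) = 26 + f (X(f, Y) = (24 + f) + 2 = 26 + f)
X(1/(-70 - 42), -45) + C(9) = (26 + 1/(-70 - 42)) + 18/9 = (26 + 1/(-112)) + 18*(⅑) = (26 - 1/112) + 2 = 2911/112 + 2 = 3135/112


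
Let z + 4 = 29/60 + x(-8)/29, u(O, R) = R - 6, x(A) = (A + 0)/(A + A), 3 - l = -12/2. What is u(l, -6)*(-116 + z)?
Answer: 207929/145 ≈ 1434.0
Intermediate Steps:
l = 9 (l = 3 - (-12)/2 = 3 - 1*(-6) = 3 + 6 = 9)
x(A) = 1/2 (x(A) = A/((2*A)) = A*(1/(2*A)) = 1/2)
u(O, R) = -6 + R
z = -6089/1740 (z = -4 + (29/60 + (1/2)/29) = -4 + (29*(1/60) + (1/2)*(1/29)) = -4 + (29/60 + 1/58) = -4 + 871/1740 = -6089/1740 ≈ -3.4994)
u(l, -6)*(-116 + z) = (-6 - 6)*(-116 - 6089/1740) = -12*(-207929/1740) = 207929/145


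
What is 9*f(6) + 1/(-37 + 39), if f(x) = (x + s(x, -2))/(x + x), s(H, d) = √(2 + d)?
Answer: 5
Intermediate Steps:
f(x) = ½ (f(x) = (x + √(2 - 2))/(x + x) = (x + √0)/((2*x)) = (x + 0)*(1/(2*x)) = x*(1/(2*x)) = ½)
9*f(6) + 1/(-37 + 39) = 9*(½) + 1/(-37 + 39) = 9/2 + 1/2 = 9/2 + ½ = 5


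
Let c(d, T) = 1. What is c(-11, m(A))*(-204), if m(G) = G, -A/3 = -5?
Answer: -204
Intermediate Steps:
A = 15 (A = -3*(-5) = 15)
c(-11, m(A))*(-204) = 1*(-204) = -204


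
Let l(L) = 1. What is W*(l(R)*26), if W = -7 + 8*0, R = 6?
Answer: -182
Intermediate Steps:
W = -7 (W = -7 + 0 = -7)
W*(l(R)*26) = -7*26 = -182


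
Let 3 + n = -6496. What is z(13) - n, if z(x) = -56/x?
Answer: 84431/13 ≈ 6494.7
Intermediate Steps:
n = -6499 (n = -3 - 6496 = -6499)
z(13) - n = -56/13 - 1*(-6499) = -56*1/13 + 6499 = -56/13 + 6499 = 84431/13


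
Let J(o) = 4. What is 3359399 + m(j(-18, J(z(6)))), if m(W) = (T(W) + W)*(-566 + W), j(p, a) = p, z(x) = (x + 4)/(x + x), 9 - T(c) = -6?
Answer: 3361151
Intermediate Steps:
T(c) = 15 (T(c) = 9 - 1*(-6) = 9 + 6 = 15)
z(x) = (4 + x)/(2*x) (z(x) = (4 + x)/((2*x)) = (4 + x)*(1/(2*x)) = (4 + x)/(2*x))
m(W) = (-566 + W)*(15 + W) (m(W) = (15 + W)*(-566 + W) = (-566 + W)*(15 + W))
3359399 + m(j(-18, J(z(6)))) = 3359399 + (-8490 + (-18)**2 - 551*(-18)) = 3359399 + (-8490 + 324 + 9918) = 3359399 + 1752 = 3361151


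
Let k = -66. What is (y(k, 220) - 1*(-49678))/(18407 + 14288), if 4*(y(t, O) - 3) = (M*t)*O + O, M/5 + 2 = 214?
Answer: -3798064/32695 ≈ -116.17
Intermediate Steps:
M = 1060 (M = -10 + 5*214 = -10 + 1070 = 1060)
y(t, O) = 3 + O/4 + 265*O*t (y(t, O) = 3 + ((1060*t)*O + O)/4 = 3 + (1060*O*t + O)/4 = 3 + (O + 1060*O*t)/4 = 3 + (O/4 + 265*O*t) = 3 + O/4 + 265*O*t)
(y(k, 220) - 1*(-49678))/(18407 + 14288) = ((3 + (1/4)*220 + 265*220*(-66)) - 1*(-49678))/(18407 + 14288) = ((3 + 55 - 3847800) + 49678)/32695 = (-3847742 + 49678)*(1/32695) = -3798064*1/32695 = -3798064/32695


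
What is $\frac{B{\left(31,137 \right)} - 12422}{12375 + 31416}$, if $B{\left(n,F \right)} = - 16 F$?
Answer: $- \frac{14614}{43791} \approx -0.33372$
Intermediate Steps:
$\frac{B{\left(31,137 \right)} - 12422}{12375 + 31416} = \frac{\left(-16\right) 137 - 12422}{12375 + 31416} = \frac{-2192 - 12422}{43791} = \left(-14614\right) \frac{1}{43791} = - \frac{14614}{43791}$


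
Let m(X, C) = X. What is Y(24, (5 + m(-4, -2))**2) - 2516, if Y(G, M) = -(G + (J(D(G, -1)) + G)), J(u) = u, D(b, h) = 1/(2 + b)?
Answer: -66665/26 ≈ -2564.0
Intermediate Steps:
Y(G, M) = -1/(2 + G) - 2*G (Y(G, M) = -(G + (1/(2 + G) + G)) = -(G + (G + 1/(2 + G))) = -(1/(2 + G) + 2*G) = -1/(2 + G) - 2*G)
Y(24, (5 + m(-4, -2))**2) - 2516 = (-1 - 2*24*(2 + 24))/(2 + 24) - 2516 = (-1 - 2*24*26)/26 - 2516 = (-1 - 1248)/26 - 2516 = (1/26)*(-1249) - 2516 = -1249/26 - 2516 = -66665/26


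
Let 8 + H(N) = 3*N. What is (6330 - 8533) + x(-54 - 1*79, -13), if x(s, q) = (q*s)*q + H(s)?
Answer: -25087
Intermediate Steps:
H(N) = -8 + 3*N
x(s, q) = -8 + 3*s + s*q² (x(s, q) = (q*s)*q + (-8 + 3*s) = s*q² + (-8 + 3*s) = -8 + 3*s + s*q²)
(6330 - 8533) + x(-54 - 1*79, -13) = (6330 - 8533) + (-8 + 3*(-54 - 1*79) + (-54 - 1*79)*(-13)²) = -2203 + (-8 + 3*(-54 - 79) + (-54 - 79)*169) = -2203 + (-8 + 3*(-133) - 133*169) = -2203 + (-8 - 399 - 22477) = -2203 - 22884 = -25087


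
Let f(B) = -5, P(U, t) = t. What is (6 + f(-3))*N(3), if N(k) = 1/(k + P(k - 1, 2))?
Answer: ⅕ ≈ 0.20000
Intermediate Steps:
N(k) = 1/(2 + k) (N(k) = 1/(k + 2) = 1/(2 + k))
(6 + f(-3))*N(3) = (6 - 5)/(2 + 3) = 1/5 = 1*(⅕) = ⅕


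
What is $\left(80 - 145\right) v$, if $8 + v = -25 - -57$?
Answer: $-1560$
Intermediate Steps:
$v = 24$ ($v = -8 - -32 = -8 + \left(-25 + 57\right) = -8 + 32 = 24$)
$\left(80 - 145\right) v = \left(80 - 145\right) 24 = \left(-65\right) 24 = -1560$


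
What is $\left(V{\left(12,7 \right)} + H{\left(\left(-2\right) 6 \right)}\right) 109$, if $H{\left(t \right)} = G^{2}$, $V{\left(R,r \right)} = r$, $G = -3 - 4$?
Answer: $6104$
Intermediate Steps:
$G = -7$
$H{\left(t \right)} = 49$ ($H{\left(t \right)} = \left(-7\right)^{2} = 49$)
$\left(V{\left(12,7 \right)} + H{\left(\left(-2\right) 6 \right)}\right) 109 = \left(7 + 49\right) 109 = 56 \cdot 109 = 6104$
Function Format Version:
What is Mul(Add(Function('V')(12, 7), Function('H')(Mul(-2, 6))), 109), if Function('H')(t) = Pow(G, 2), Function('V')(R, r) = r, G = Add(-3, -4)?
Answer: 6104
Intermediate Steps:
G = -7
Function('H')(t) = 49 (Function('H')(t) = Pow(-7, 2) = 49)
Mul(Add(Function('V')(12, 7), Function('H')(Mul(-2, 6))), 109) = Mul(Add(7, 49), 109) = Mul(56, 109) = 6104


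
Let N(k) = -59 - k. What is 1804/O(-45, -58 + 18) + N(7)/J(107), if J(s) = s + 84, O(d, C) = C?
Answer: -86801/1910 ≈ -45.446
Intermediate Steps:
J(s) = 84 + s
1804/O(-45, -58 + 18) + N(7)/J(107) = 1804/(-58 + 18) + (-59 - 1*7)/(84 + 107) = 1804/(-40) + (-59 - 7)/191 = 1804*(-1/40) - 66*1/191 = -451/10 - 66/191 = -86801/1910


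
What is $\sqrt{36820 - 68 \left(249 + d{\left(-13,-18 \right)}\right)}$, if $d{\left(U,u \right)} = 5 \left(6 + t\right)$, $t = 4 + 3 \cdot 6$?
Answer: $72 \sqrt{2} \approx 101.82$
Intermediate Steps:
$t = 22$ ($t = 4 + 18 = 22$)
$d{\left(U,u \right)} = 140$ ($d{\left(U,u \right)} = 5 \left(6 + 22\right) = 5 \cdot 28 = 140$)
$\sqrt{36820 - 68 \left(249 + d{\left(-13,-18 \right)}\right)} = \sqrt{36820 - 68 \left(249 + 140\right)} = \sqrt{36820 - 26452} = \sqrt{10368} = 72 \sqrt{2}$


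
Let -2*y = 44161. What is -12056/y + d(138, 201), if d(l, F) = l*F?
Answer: 1224961930/44161 ≈ 27739.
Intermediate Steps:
y = -44161/2 (y = -1/2*44161 = -44161/2 ≈ -22081.)
d(l, F) = F*l
-12056/y + d(138, 201) = -12056/(-44161/2) + 201*138 = -12056*(-2/44161) + 27738 = 24112/44161 + 27738 = 1224961930/44161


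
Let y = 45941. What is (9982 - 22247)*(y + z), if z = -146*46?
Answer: -481094625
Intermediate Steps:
z = -6716
(9982 - 22247)*(y + z) = (9982 - 22247)*(45941 - 6716) = -12265*39225 = -481094625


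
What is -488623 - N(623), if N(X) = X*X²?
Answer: -242292990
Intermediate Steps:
N(X) = X³
-488623 - N(623) = -488623 - 1*623³ = -488623 - 1*241804367 = -488623 - 241804367 = -242292990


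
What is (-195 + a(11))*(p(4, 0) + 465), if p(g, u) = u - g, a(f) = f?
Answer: -84824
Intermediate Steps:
(-195 + a(11))*(p(4, 0) + 465) = (-195 + 11)*((0 - 1*4) + 465) = -184*((0 - 4) + 465) = -184*(-4 + 465) = -184*461 = -84824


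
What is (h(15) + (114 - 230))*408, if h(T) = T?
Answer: -41208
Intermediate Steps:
(h(15) + (114 - 230))*408 = (15 + (114 - 230))*408 = (15 - 116)*408 = -101*408 = -41208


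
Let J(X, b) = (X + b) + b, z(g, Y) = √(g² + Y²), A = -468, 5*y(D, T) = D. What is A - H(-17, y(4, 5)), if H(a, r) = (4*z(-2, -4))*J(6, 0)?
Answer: -468 - 48*√5 ≈ -575.33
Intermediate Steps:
y(D, T) = D/5
z(g, Y) = √(Y² + g²)
J(X, b) = X + 2*b
H(a, r) = 48*√5 (H(a, r) = (4*√((-4)² + (-2)²))*(6 + 2*0) = (4*√(16 + 4))*(6 + 0) = (4*√20)*6 = (4*(2*√5))*6 = (8*√5)*6 = 48*√5)
A - H(-17, y(4, 5)) = -468 - 48*√5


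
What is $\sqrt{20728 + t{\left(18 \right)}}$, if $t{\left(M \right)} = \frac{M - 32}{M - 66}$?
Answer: $\frac{\sqrt{2984874}}{12} \approx 143.97$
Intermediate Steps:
$t{\left(M \right)} = \frac{-32 + M}{-66 + M}$
$\sqrt{20728 + t{\left(18 \right)}} = \sqrt{20728 + \frac{-32 + 18}{-66 + 18}} = \sqrt{20728 + \frac{1}{-48} \left(-14\right)} = \sqrt{20728 - - \frac{7}{24}} = \sqrt{20728 + \frac{7}{24}} = \sqrt{\frac{497479}{24}} = \frac{\sqrt{2984874}}{12}$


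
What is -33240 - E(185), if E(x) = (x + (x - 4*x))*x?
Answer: 35210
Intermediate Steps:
E(x) = -2*x² (E(x) = (x - 3*x)*x = (-2*x)*x = -2*x²)
-33240 - E(185) = -33240 - (-2)*185² = -33240 - (-2)*34225 = -33240 - 1*(-68450) = -33240 + 68450 = 35210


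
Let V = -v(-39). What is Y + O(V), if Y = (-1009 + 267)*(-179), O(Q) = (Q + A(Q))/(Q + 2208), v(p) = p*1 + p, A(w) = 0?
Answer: 50603671/381 ≈ 1.3282e+5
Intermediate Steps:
v(p) = 2*p (v(p) = p + p = 2*p)
V = 78 (V = -2*(-39) = -1*(-78) = 78)
O(Q) = Q/(2208 + Q) (O(Q) = (Q + 0)/(Q + 2208) = Q/(2208 + Q))
Y = 132818 (Y = -742*(-179) = 132818)
Y + O(V) = 132818 + 78/(2208 + 78) = 132818 + 78/2286 = 132818 + 78*(1/2286) = 132818 + 13/381 = 50603671/381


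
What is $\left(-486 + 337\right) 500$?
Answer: $-74500$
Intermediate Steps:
$\left(-486 + 337\right) 500 = \left(-149\right) 500 = -74500$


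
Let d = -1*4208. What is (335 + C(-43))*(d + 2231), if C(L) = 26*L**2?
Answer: -95704593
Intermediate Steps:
d = -4208
(335 + C(-43))*(d + 2231) = (335 + 26*(-43)**2)*(-4208 + 2231) = (335 + 26*1849)*(-1977) = (335 + 48074)*(-1977) = 48409*(-1977) = -95704593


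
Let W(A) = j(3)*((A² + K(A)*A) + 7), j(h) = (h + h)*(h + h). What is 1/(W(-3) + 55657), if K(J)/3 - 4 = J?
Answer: 1/55909 ≈ 1.7886e-5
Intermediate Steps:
K(J) = 12 + 3*J
j(h) = 4*h² (j(h) = (2*h)*(2*h) = 4*h²)
W(A) = 252 + 36*A² + 36*A*(12 + 3*A) (W(A) = (4*3²)*((A² + (12 + 3*A)*A) + 7) = (4*9)*((A² + A*(12 + 3*A)) + 7) = 36*(7 + A² + A*(12 + 3*A)) = 252 + 36*A² + 36*A*(12 + 3*A))
1/(W(-3) + 55657) = 1/((252 + 144*(-3)² + 432*(-3)) + 55657) = 1/((252 + 144*9 - 1296) + 55657) = 1/((252 + 1296 - 1296) + 55657) = 1/(252 + 55657) = 1/55909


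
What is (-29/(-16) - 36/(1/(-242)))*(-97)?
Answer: -13523837/16 ≈ -8.4524e+5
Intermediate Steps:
(-29/(-16) - 36/(1/(-242)))*(-97) = (-29*(-1/16) - 36/(-1/242))*(-97) = (29/16 - 36*(-242))*(-97) = (29/16 + 8712)*(-97) = (139421/16)*(-97) = -13523837/16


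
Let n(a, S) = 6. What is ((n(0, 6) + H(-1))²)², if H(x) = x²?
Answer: 2401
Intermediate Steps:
((n(0, 6) + H(-1))²)² = ((6 + (-1)²)²)² = ((6 + 1)²)² = (7²)² = 49² = 2401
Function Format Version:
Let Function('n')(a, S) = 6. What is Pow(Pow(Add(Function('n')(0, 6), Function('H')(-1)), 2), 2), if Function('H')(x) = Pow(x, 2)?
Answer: 2401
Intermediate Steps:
Pow(Pow(Add(Function('n')(0, 6), Function('H')(-1)), 2), 2) = Pow(Pow(Add(6, Pow(-1, 2)), 2), 2) = Pow(Pow(Add(6, 1), 2), 2) = Pow(Pow(7, 2), 2) = Pow(49, 2) = 2401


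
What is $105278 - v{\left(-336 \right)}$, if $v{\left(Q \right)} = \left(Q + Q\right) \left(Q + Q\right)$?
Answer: $-346306$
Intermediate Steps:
$v{\left(Q \right)} = 4 Q^{2}$ ($v{\left(Q \right)} = 2 Q 2 Q = 4 Q^{2}$)
$105278 - v{\left(-336 \right)} = 105278 - 4 \left(-336\right)^{2} = 105278 - 4 \cdot 112896 = 105278 - 451584 = -346306$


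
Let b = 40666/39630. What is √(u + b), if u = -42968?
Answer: I*√16870304481405/19815 ≈ 207.28*I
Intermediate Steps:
b = 20333/19815 (b = 40666*(1/39630) = 20333/19815 ≈ 1.0261)
√(u + b) = √(-42968 + 20333/19815) = √(-851390587/19815) = I*√16870304481405/19815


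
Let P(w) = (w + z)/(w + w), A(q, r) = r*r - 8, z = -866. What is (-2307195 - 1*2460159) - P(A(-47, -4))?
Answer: -38138403/8 ≈ -4.7673e+6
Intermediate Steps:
A(q, r) = -8 + r² (A(q, r) = r² - 8 = -8 + r²)
P(w) = (-866 + w)/(2*w) (P(w) = (w - 866)/(w + w) = (-866 + w)/((2*w)) = (-866 + w)*(1/(2*w)) = (-866 + w)/(2*w))
(-2307195 - 1*2460159) - P(A(-47, -4)) = (-2307195 - 1*2460159) - (-866 + (-8 + (-4)²))/(2*(-8 + (-4)²)) = (-2307195 - 2460159) - (-866 + (-8 + 16))/(2*(-8 + 16)) = -4767354 - (-866 + 8)/(2*8) = -4767354 - (-858)/(2*8) = -4767354 - 1*(-429/8) = -4767354 + 429/8 = -38138403/8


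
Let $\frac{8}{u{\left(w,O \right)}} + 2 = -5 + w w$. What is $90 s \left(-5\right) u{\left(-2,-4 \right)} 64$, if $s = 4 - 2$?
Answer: $153600$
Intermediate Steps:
$u{\left(w,O \right)} = \frac{8}{-7 + w^{2}}$ ($u{\left(w,O \right)} = \frac{8}{-2 + \left(-5 + w w\right)} = \frac{8}{-2 + \left(-5 + w^{2}\right)} = \frac{8}{-7 + w^{2}}$)
$s = 2$
$90 s \left(-5\right) u{\left(-2,-4 \right)} 64 = 90 \cdot 2 \left(-5\right) \frac{8}{-7 + \left(-2\right)^{2}} \cdot 64 = 90 \left(- 10 \frac{8}{-7 + 4}\right) 64 = 90 \left(- 10 \frac{8}{-3}\right) 64 = 90 \left(- 10 \cdot 8 \left(- \frac{1}{3}\right)\right) 64 = 90 \left(\left(-10\right) \left(- \frac{8}{3}\right)\right) 64 = 90 \cdot \frac{80}{3} \cdot 64 = 2400 \cdot 64 = 153600$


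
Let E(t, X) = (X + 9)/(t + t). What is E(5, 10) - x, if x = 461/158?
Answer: -402/395 ≈ -1.0177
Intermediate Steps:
x = 461/158 (x = 461*(1/158) = 461/158 ≈ 2.9177)
E(t, X) = (9 + X)/(2*t) (E(t, X) = (9 + X)/((2*t)) = (9 + X)*(1/(2*t)) = (9 + X)/(2*t))
E(5, 10) - x = (½)*(9 + 10)/5 - 1*461/158 = (½)*(⅕)*19 - 461/158 = 19/10 - 461/158 = -402/395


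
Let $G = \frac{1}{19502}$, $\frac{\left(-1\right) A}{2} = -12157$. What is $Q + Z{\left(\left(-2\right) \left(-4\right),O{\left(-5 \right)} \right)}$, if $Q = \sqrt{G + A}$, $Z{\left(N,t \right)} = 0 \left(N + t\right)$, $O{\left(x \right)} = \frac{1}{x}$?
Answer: $\frac{\sqrt{188720308342}}{2786} \approx 155.93$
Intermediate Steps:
$A = 24314$ ($A = \left(-2\right) \left(-12157\right) = 24314$)
$G = \frac{1}{19502} \approx 5.1277 \cdot 10^{-5}$
$Z{\left(N,t \right)} = 0$
$Q = \frac{\sqrt{188720308342}}{2786}$ ($Q = \sqrt{\frac{1}{19502} + 24314} = \sqrt{\frac{474171629}{19502}} = \frac{\sqrt{188720308342}}{2786} \approx 155.93$)
$Q + Z{\left(\left(-2\right) \left(-4\right),O{\left(-5 \right)} \right)} = \frac{\sqrt{188720308342}}{2786} + 0 = \frac{\sqrt{188720308342}}{2786}$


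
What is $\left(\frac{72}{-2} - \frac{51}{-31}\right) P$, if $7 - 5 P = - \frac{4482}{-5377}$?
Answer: $- \frac{7062441}{166687} \approx -42.37$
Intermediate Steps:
$P = \frac{33157}{26885}$ ($P = \frac{7}{5} - \frac{\left(-4482\right) \frac{1}{-5377}}{5} = \frac{7}{5} - \frac{\left(-4482\right) \left(- \frac{1}{5377}\right)}{5} = \frac{7}{5} - \frac{4482}{26885} = \frac{33157}{26885} \approx 1.2333$)
$\left(\frac{72}{-2} - \frac{51}{-31}\right) P = \left(\frac{72}{-2} - \frac{51}{-31}\right) \frac{33157}{26885} = \left(72 \left(- \frac{1}{2}\right) - - \frac{51}{31}\right) \frac{33157}{26885} = \left(-36 + \frac{51}{31}\right) \frac{33157}{26885} = \left(- \frac{1065}{31}\right) \frac{33157}{26885} = - \frac{7062441}{166687}$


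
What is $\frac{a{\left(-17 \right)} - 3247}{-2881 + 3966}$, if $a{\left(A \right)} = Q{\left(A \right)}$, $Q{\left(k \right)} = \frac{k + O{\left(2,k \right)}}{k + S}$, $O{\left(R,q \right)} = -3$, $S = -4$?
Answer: $- \frac{68167}{22785} \approx -2.9917$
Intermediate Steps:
$Q{\left(k \right)} = \frac{-3 + k}{-4 + k}$ ($Q{\left(k \right)} = \frac{k - 3}{k - 4} = \frac{-3 + k}{-4 + k}$)
$a{\left(A \right)} = \frac{-3 + A}{-4 + A}$
$\frac{a{\left(-17 \right)} - 3247}{-2881 + 3966} = \frac{\frac{-3 - 17}{-4 - 17} - 3247}{-2881 + 3966} = \frac{\frac{1}{-21} \left(-20\right) - 3247}{1085} = \left(\left(- \frac{1}{21}\right) \left(-20\right) - 3247\right) \frac{1}{1085} = \left(\frac{20}{21} - 3247\right) \frac{1}{1085} = \left(- \frac{68167}{21}\right) \frac{1}{1085} = - \frac{68167}{22785}$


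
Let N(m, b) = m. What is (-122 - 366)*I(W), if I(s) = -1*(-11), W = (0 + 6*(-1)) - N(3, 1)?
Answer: -5368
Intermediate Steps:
W = -9 (W = (0 + 6*(-1)) - 1*3 = (0 - 6) - 3 = -6 - 3 = -9)
I(s) = 11
(-122 - 366)*I(W) = (-122 - 366)*11 = -488*11 = -5368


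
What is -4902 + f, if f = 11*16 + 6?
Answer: -4720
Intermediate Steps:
f = 182 (f = 176 + 6 = 182)
-4902 + f = -4902 + 182 = -4720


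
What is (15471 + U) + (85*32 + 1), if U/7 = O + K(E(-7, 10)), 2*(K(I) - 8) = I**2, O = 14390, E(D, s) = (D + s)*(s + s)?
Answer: 131578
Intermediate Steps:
E(D, s) = 2*s*(D + s) (E(D, s) = (D + s)*(2*s) = 2*s*(D + s))
K(I) = 8 + I**2/2
U = 113386 (U = 7*(14390 + (8 + (2*10*(-7 + 10))**2/2)) = 7*(14390 + (8 + (2*10*3)**2/2)) = 7*(14390 + (8 + (1/2)*60**2)) = 7*(14390 + (8 + (1/2)*3600)) = 7*(14390 + (8 + 1800)) = 7*(14390 + 1808) = 7*16198 = 113386)
(15471 + U) + (85*32 + 1) = (15471 + 113386) + (85*32 + 1) = 128857 + (2720 + 1) = 128857 + 2721 = 131578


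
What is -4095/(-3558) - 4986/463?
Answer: -5281401/549118 ≈ -9.6180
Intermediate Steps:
-4095/(-3558) - 4986/463 = -4095*(-1/3558) - 4986*1/463 = 1365/1186 - 4986/463 = -5281401/549118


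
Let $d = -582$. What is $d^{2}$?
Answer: $338724$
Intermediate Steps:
$d^{2} = \left(-582\right)^{2} = 338724$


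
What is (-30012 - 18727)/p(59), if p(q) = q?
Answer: -48739/59 ≈ -826.08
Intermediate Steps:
(-30012 - 18727)/p(59) = (-30012 - 18727)/59 = -48739*1/59 = -48739/59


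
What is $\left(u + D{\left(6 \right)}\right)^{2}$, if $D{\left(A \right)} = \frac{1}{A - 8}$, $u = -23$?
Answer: $\frac{2209}{4} \approx 552.25$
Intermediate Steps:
$D{\left(A \right)} = \frac{1}{-8 + A}$
$\left(u + D{\left(6 \right)}\right)^{2} = \left(-23 + \frac{1}{-8 + 6}\right)^{2} = \left(-23 + \frac{1}{-2}\right)^{2} = \left(-23 - \frac{1}{2}\right)^{2} = \left(- \frac{47}{2}\right)^{2} = \frac{2209}{4}$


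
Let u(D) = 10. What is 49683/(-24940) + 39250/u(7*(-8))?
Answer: 97839817/24940 ≈ 3923.0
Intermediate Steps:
49683/(-24940) + 39250/u(7*(-8)) = 49683/(-24940) + 39250/10 = 49683*(-1/24940) + 39250*(⅒) = -49683/24940 + 3925 = 97839817/24940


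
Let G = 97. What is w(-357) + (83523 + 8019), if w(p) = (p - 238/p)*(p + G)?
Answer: 552566/3 ≈ 1.8419e+5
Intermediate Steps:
w(p) = (97 + p)*(p - 238/p) (w(p) = (p - 238/p)*(p + 97) = (p - 238/p)*(97 + p) = (97 + p)*(p - 238/p))
w(-357) + (83523 + 8019) = (-238 + (-357)² - 23086/(-357) + 97*(-357)) + (83523 + 8019) = (-238 + 127449 - 23086*(-1/357) - 34629) + 91542 = (-238 + 127449 + 194/3 - 34629) + 91542 = 277940/3 + 91542 = 552566/3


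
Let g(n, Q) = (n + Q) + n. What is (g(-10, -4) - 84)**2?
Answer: 11664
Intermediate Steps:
g(n, Q) = Q + 2*n (g(n, Q) = (Q + n) + n = Q + 2*n)
(g(-10, -4) - 84)**2 = ((-4 + 2*(-10)) - 84)**2 = ((-4 - 20) - 84)**2 = (-24 - 84)**2 = (-108)**2 = 11664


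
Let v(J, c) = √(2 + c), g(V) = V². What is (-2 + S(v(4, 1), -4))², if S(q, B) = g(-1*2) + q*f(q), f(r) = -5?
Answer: 79 - 20*√3 ≈ 44.359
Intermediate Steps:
S(q, B) = 4 - 5*q (S(q, B) = (-1*2)² + q*(-5) = (-2)² - 5*q = 4 - 5*q)
(-2 + S(v(4, 1), -4))² = (-2 + (4 - 5*√(2 + 1)))² = (-2 + (4 - 5*√3))² = (2 - 5*√3)²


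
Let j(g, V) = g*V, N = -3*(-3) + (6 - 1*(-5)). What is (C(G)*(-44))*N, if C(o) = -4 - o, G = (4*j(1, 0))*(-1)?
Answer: 3520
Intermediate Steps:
N = 20 (N = 9 + (6 + 5) = 9 + 11 = 20)
j(g, V) = V*g
G = 0 (G = (4*(0*1))*(-1) = (4*0)*(-1) = 0*(-1) = 0)
(C(G)*(-44))*N = ((-4 - 1*0)*(-44))*20 = ((-4 + 0)*(-44))*20 = -4*(-44)*20 = 176*20 = 3520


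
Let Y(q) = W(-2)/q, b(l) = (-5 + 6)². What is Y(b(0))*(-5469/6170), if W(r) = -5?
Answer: 5469/1234 ≈ 4.4319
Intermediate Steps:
b(l) = 1 (b(l) = 1² = 1)
Y(q) = -5/q
Y(b(0))*(-5469/6170) = (-5/1)*(-5469/6170) = (-5*1)*(-5469*1/6170) = -5*(-5469/6170) = 5469/1234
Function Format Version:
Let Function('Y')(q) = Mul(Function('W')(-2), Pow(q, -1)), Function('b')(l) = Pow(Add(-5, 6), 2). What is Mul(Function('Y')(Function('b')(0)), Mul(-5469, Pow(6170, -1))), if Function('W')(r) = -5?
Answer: Rational(5469, 1234) ≈ 4.4319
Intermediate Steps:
Function('b')(l) = 1 (Function('b')(l) = Pow(1, 2) = 1)
Function('Y')(q) = Mul(-5, Pow(q, -1))
Mul(Function('Y')(Function('b')(0)), Mul(-5469, Pow(6170, -1))) = Mul(Mul(-5, Pow(1, -1)), Mul(-5469, Pow(6170, -1))) = Mul(Mul(-5, 1), Mul(-5469, Rational(1, 6170))) = Mul(-5, Rational(-5469, 6170)) = Rational(5469, 1234)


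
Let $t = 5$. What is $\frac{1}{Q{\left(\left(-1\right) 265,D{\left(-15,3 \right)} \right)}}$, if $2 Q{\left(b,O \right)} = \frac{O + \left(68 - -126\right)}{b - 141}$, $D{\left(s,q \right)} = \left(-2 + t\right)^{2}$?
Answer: $-4$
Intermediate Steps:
$D{\left(s,q \right)} = 9$ ($D{\left(s,q \right)} = \left(-2 + 5\right)^{2} = 3^{2} = 9$)
$Q{\left(b,O \right)} = \frac{194 + O}{2 \left(-141 + b\right)}$ ($Q{\left(b,O \right)} = \frac{\left(O + \left(68 - -126\right)\right) \frac{1}{b - 141}}{2} = \frac{\left(O + \left(68 + 126\right)\right) \frac{1}{-141 + b}}{2} = \frac{\left(O + 194\right) \frac{1}{-141 + b}}{2} = \frac{\left(194 + O\right) \frac{1}{-141 + b}}{2} = \frac{\frac{1}{-141 + b} \left(194 + O\right)}{2} = \frac{194 + O}{2 \left(-141 + b\right)}$)
$\frac{1}{Q{\left(\left(-1\right) 265,D{\left(-15,3 \right)} \right)}} = \frac{1}{\frac{1}{2} \frac{1}{-141 - 265} \left(194 + 9\right)} = \frac{1}{\frac{1}{2} \frac{1}{-141 - 265} \cdot 203} = \frac{1}{\frac{1}{2} \frac{1}{-406} \cdot 203} = \frac{1}{\frac{1}{2} \left(- \frac{1}{406}\right) 203} = \frac{1}{- \frac{1}{4}} = -4$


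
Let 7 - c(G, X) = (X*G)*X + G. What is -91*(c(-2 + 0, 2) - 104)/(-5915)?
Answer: -87/65 ≈ -1.3385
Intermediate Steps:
c(G, X) = 7 - G - G*X² (c(G, X) = 7 - ((X*G)*X + G) = 7 - ((G*X)*X + G) = 7 - (G*X² + G) = 7 - (G + G*X²) = 7 + (-G - G*X²) = 7 - G - G*X²)
-91*(c(-2 + 0, 2) - 104)/(-5915) = -91*((7 - (-2 + 0) - 1*(-2 + 0)*2²) - 104)/(-5915) = -91*((7 - 1*(-2) - 1*(-2)*4) - 104)*(-1/5915) = -91*((7 + 2 + 8) - 104)*(-1/5915) = -91*(17 - 104)*(-1/5915) = -91*(-87)*(-1/5915) = 7917*(-1/5915) = -87/65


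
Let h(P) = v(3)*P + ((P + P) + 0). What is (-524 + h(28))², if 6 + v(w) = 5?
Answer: 246016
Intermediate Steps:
v(w) = -1 (v(w) = -6 + 5 = -1)
h(P) = P (h(P) = -P + ((P + P) + 0) = -P + (2*P + 0) = -P + 2*P = P)
(-524 + h(28))² = (-524 + 28)² = (-496)² = 246016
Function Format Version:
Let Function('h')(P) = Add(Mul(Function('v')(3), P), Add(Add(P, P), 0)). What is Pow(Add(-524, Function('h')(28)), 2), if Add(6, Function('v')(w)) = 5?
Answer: 246016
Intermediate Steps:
Function('v')(w) = -1 (Function('v')(w) = Add(-6, 5) = -1)
Function('h')(P) = P (Function('h')(P) = Add(Mul(-1, P), Add(Add(P, P), 0)) = Add(Mul(-1, P), Add(Mul(2, P), 0)) = Add(Mul(-1, P), Mul(2, P)) = P)
Pow(Add(-524, Function('h')(28)), 2) = Pow(Add(-524, 28), 2) = Pow(-496, 2) = 246016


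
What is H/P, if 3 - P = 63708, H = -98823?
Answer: 32941/21235 ≈ 1.5513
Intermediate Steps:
P = -63705 (P = 3 - 1*63708 = 3 - 63708 = -63705)
H/P = -98823/(-63705) = -98823*(-1/63705) = 32941/21235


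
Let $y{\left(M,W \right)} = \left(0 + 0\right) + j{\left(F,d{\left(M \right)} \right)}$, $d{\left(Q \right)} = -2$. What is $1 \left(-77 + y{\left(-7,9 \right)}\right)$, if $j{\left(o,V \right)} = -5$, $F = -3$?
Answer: $-82$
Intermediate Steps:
$y{\left(M,W \right)} = -5$ ($y{\left(M,W \right)} = \left(0 + 0\right) - 5 = 0 - 5 = -5$)
$1 \left(-77 + y{\left(-7,9 \right)}\right) = 1 \left(-77 - 5\right) = 1 \left(-82\right) = -82$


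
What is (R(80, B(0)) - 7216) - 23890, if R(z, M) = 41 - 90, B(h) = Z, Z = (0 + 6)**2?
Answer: -31155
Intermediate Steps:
Z = 36 (Z = 6**2 = 36)
B(h) = 36
R(z, M) = -49
(R(80, B(0)) - 7216) - 23890 = (-49 - 7216) - 23890 = -7265 - 23890 = -31155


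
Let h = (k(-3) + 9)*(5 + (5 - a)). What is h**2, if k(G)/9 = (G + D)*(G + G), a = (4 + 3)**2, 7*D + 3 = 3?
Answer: 44475561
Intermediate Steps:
D = 0 (D = -3/7 + (1/7)*3 = -3/7 + 3/7 = 0)
a = 49 (a = 7**2 = 49)
k(G) = 18*G**2 (k(G) = 9*((G + 0)*(G + G)) = 9*(G*(2*G)) = 9*(2*G**2) = 18*G**2)
h = -6669 (h = (18*(-3)**2 + 9)*(5 + (5 - 1*49)) = (18*9 + 9)*(5 + (5 - 49)) = (162 + 9)*(5 - 44) = 171*(-39) = -6669)
h**2 = (-6669)**2 = 44475561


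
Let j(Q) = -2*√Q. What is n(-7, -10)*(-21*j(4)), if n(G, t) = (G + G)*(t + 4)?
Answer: 7056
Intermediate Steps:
n(G, t) = 2*G*(4 + t) (n(G, t) = (2*G)*(4 + t) = 2*G*(4 + t))
n(-7, -10)*(-21*j(4)) = (2*(-7)*(4 - 10))*(-(-42)*√4) = (2*(-7)*(-6))*(-(-42)*2) = 84*(-21*(-4)) = 84*84 = 7056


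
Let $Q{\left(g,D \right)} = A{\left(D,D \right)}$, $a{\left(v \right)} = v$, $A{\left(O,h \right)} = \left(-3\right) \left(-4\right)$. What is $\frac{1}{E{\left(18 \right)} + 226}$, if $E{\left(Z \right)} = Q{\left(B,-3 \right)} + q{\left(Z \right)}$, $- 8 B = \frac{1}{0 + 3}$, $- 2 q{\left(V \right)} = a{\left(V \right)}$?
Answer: $\frac{1}{229} \approx 0.0043668$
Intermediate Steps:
$A{\left(O,h \right)} = 12$
$q{\left(V \right)} = - \frac{V}{2}$
$B = - \frac{1}{24}$ ($B = - \frac{1}{8 \left(0 + 3\right)} = - \frac{1}{8 \cdot 3} = \left(- \frac{1}{8}\right) \frac{1}{3} = - \frac{1}{24} \approx -0.041667$)
$Q{\left(g,D \right)} = 12$
$E{\left(Z \right)} = 12 - \frac{Z}{2}$
$\frac{1}{E{\left(18 \right)} + 226} = \frac{1}{\left(12 - 9\right) + 226} = \frac{1}{3 + 226} = \frac{1}{229}$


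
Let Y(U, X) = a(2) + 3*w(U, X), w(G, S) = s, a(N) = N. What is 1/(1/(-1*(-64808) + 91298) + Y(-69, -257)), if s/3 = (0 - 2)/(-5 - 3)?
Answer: 312212/1326903 ≈ 0.23529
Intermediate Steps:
s = 3/4 (s = 3*((0 - 2)/(-5 - 3)) = 3*(-2/(-8)) = 3*(-2*(-1/8)) = 3*(1/4) = 3/4 ≈ 0.75000)
w(G, S) = 3/4
Y(U, X) = 17/4 (Y(U, X) = 2 + 3*(3/4) = 2 + 9/4 = 17/4)
1/(1/(-1*(-64808) + 91298) + Y(-69, -257)) = 1/(1/(-1*(-64808) + 91298) + 17/4) = 1/(1/(64808 + 91298) + 17/4) = 1/(1/156106 + 17/4) = 1/(1326903/312212) = 312212/1326903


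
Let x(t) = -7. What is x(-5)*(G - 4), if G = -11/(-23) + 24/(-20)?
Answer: 3801/115 ≈ 33.052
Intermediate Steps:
G = -83/115 (G = -11*(-1/23) + 24*(-1/20) = 11/23 - 6/5 = -83/115 ≈ -0.72174)
x(-5)*(G - 4) = -7*(-83/115 - 4) = -7*(-543/115) = 3801/115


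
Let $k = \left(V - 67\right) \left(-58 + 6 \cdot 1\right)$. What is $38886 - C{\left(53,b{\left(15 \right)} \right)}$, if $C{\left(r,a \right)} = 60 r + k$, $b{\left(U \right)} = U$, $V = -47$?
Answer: $29778$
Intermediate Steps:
$k = 5928$ ($k = \left(-47 - 67\right) \left(-58 + 6 \cdot 1\right) = - 114 \left(-58 + 6\right) = \left(-114\right) \left(-52\right) = 5928$)
$C{\left(r,a \right)} = 5928 + 60 r$ ($C{\left(r,a \right)} = 60 r + 5928 = 5928 + 60 r$)
$38886 - C{\left(53,b{\left(15 \right)} \right)} = 38886 - \left(5928 + 60 \cdot 53\right) = 38886 - \left(5928 + 3180\right) = 38886 - 9108 = 29778$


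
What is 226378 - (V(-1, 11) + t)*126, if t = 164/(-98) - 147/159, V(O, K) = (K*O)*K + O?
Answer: 89810696/371 ≈ 2.4208e+5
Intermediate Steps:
V(O, K) = O + O*K² (V(O, K) = O*K² + O = O + O*K²)
t = -6747/2597 (t = 164*(-1/98) - 147*1/159 = -82/49 - 49/53 = -6747/2597 ≈ -2.5980)
226378 - (V(-1, 11) + t)*126 = 226378 - (-(1 + 11²) - 6747/2597)*126 = 226378 - (-(1 + 121) - 6747/2597)*126 = 226378 - (-1*122 - 6747/2597)*126 = 226378 - (-122 - 6747/2597)*126 = 226378 - (-323581)*126/2597 = 226378 - 1*(-5824458/371) = 226378 + 5824458/371 = 89810696/371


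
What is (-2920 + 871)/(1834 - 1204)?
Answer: -683/210 ≈ -3.2524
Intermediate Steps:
(-2920 + 871)/(1834 - 1204) = -2049/630 = -2049*1/630 = -683/210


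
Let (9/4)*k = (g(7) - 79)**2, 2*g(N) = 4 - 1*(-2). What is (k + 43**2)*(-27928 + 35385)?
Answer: 296378465/9 ≈ 3.2931e+7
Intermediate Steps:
g(N) = 3 (g(N) = (4 - 1*(-2))/2 = (4 + 2)/2 = (1/2)*6 = 3)
k = 23104/9 (k = 4*(3 - 79)**2/9 = (4/9)*(-76)**2 = (4/9)*5776 = 23104/9 ≈ 2567.1)
(k + 43**2)*(-27928 + 35385) = (23104/9 + 43**2)*(-27928 + 35385) = (23104/9 + 1849)*7457 = (39745/9)*7457 = 296378465/9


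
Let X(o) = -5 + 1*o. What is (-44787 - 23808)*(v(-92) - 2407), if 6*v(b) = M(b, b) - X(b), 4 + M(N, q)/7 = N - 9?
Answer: 172402100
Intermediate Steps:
X(o) = -5 + o
M(N, q) = -91 + 7*N (M(N, q) = -28 + 7*(N - 9) = -28 + 7*(-9 + N) = -28 + (-63 + 7*N) = -91 + 7*N)
v(b) = -43/3 + b (v(b) = ((-91 + 7*b) - (-5 + b))/6 = ((-91 + 7*b) + (5 - b))/6 = (-86 + 6*b)/6 = -43/3 + b)
(-44787 - 23808)*(v(-92) - 2407) = (-44787 - 23808)*((-43/3 - 92) - 2407) = -68595*(-319/3 - 2407) = -68595*(-7540/3) = 172402100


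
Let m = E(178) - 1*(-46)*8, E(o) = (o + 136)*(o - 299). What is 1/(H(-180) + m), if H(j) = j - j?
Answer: -1/37626 ≈ -2.6577e-5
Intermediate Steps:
H(j) = 0
E(o) = (-299 + o)*(136 + o) (E(o) = (136 + o)*(-299 + o) = (-299 + o)*(136 + o))
m = -37626 (m = (-40664 + 178**2 - 163*178) - 1*(-46)*8 = (-40664 + 31684 - 29014) - (-46)*8 = -37994 - 1*(-368) = -37994 + 368 = -37626)
1/(H(-180) + m) = 1/(0 - 37626) = 1/(-37626) = -1/37626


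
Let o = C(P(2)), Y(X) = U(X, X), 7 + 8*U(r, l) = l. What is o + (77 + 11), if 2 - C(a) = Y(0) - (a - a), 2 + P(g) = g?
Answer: 727/8 ≈ 90.875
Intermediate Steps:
P(g) = -2 + g
U(r, l) = -7/8 + l/8
Y(X) = -7/8 + X/8
C(a) = 23/8 (C(a) = 2 - ((-7/8 + (⅛)*0) - (a - a)) = 2 - ((-7/8 + 0) - 1*0) = 2 - (-7/8 + 0) = 2 - 1*(-7/8) = 2 + 7/8 = 23/8)
o = 23/8 ≈ 2.8750
o + (77 + 11) = 23/8 + (77 + 11) = 23/8 + 88 = 727/8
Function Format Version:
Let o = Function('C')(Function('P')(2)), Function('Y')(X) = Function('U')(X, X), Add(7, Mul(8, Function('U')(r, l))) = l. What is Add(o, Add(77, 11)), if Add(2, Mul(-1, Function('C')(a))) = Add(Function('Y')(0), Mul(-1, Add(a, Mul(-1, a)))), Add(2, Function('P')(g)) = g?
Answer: Rational(727, 8) ≈ 90.875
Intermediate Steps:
Function('P')(g) = Add(-2, g)
Function('U')(r, l) = Add(Rational(-7, 8), Mul(Rational(1, 8), l))
Function('Y')(X) = Add(Rational(-7, 8), Mul(Rational(1, 8), X))
Function('C')(a) = Rational(23, 8) (Function('C')(a) = Add(2, Mul(-1, Add(Add(Rational(-7, 8), Mul(Rational(1, 8), 0)), Mul(-1, Add(a, Mul(-1, a)))))) = Add(2, Mul(-1, Add(Add(Rational(-7, 8), 0), Mul(-1, 0)))) = Add(2, Mul(-1, Add(Rational(-7, 8), 0))) = Add(2, Mul(-1, Rational(-7, 8))) = Add(2, Rational(7, 8)) = Rational(23, 8))
o = Rational(23, 8) ≈ 2.8750
Add(o, Add(77, 11)) = Add(Rational(23, 8), Add(77, 11)) = Add(Rational(23, 8), 88) = Rational(727, 8)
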